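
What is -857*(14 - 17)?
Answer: 2571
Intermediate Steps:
-857*(14 - 17) = -857*(-3) = 2571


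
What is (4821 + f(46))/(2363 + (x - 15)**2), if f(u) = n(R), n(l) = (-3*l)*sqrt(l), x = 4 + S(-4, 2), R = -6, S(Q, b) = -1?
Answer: 4821/2507 + 18*I*sqrt(6)/2507 ≈ 1.923 + 0.017587*I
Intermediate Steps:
x = 3 (x = 4 - 1 = 3)
n(l) = -3*l**(3/2)
f(u) = 18*I*sqrt(6) (f(u) = -(-18)*I*sqrt(6) = 18*I*sqrt(6))
(4821 + f(46))/(2363 + (x - 15)**2) = (4821 + 18*I*sqrt(6))/(2363 + (3 - 15)**2) = (4821 + 18*I*sqrt(6))/(2363 + (-12)**2) = (4821 + 18*I*sqrt(6))/(2363 + 144) = (4821 + 18*I*sqrt(6))/2507 = (4821 + 18*I*sqrt(6))*(1/2507) = 4821/2507 + 18*I*sqrt(6)/2507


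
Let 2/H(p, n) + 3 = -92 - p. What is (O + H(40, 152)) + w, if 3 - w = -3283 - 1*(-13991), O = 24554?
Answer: 1869613/135 ≈ 13849.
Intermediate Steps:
w = -10705 (w = 3 - (-3283 - 1*(-13991)) = 3 - (-3283 + 13991) = 3 - 1*10708 = 3 - 10708 = -10705)
H(p, n) = 2/(-95 - p) (H(p, n) = 2/(-3 + (-92 - p)) = 2/(-95 - p))
(O + H(40, 152)) + w = (24554 - 2/(95 + 40)) - 10705 = (24554 - 2/135) - 10705 = 3314788/135 - 10705 = 1869613/135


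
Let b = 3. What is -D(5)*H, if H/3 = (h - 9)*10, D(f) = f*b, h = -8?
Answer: 7650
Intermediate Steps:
D(f) = 3*f (D(f) = f*3 = 3*f)
H = -510 (H = 3*((-8 - 9)*10) = 3*(-17*10) = 3*(-170) = -510)
-D(5)*H = -3*5*(-510) = -15*(-510) = -1*(-7650) = 7650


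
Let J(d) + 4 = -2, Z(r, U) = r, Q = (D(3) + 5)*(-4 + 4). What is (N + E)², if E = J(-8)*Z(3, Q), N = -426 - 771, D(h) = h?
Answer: 1476225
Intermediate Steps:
Q = 0 (Q = (3 + 5)*(-4 + 4) = 8*0 = 0)
J(d) = -6 (J(d) = -4 - 2 = -6)
N = -1197
E = -18 (E = -6*3 = -18)
(N + E)² = (-1197 - 18)² = (-1215)² = 1476225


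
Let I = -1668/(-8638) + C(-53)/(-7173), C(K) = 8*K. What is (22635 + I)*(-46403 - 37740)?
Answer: -59004803029290469/30980187 ≈ -1.9046e+9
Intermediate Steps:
I = 7813538/30980187 (I = -1668/(-8638) + (8*(-53))/(-7173) = -1668*(-1/8638) - 424*(-1/7173) = 834/4319 + 424/7173 = 7813538/30980187 ≈ 0.25221)
(22635 + I)*(-46403 - 37740) = (22635 + 7813538/30980187)*(-46403 - 37740) = (701244346283/30980187)*(-84143) = -59004803029290469/30980187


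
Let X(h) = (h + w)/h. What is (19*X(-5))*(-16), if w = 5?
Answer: 0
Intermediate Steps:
X(h) = (5 + h)/h (X(h) = (h + 5)/h = (5 + h)/h)
(19*X(-5))*(-16) = (19*((5 - 5)/(-5)))*(-16) = (19*(-⅕*0))*(-16) = (19*0)*(-16) = 0*(-16) = 0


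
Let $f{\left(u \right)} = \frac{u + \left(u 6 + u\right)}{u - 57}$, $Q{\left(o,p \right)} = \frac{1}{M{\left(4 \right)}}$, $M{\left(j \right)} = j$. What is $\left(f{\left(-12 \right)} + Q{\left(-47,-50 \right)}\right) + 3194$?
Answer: $\frac{293999}{92} \approx 3195.6$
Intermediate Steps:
$Q{\left(o,p \right)} = \frac{1}{4}$
$f{\left(u \right)} = \frac{8 u}{-57 + u}$ ($f{\left(u \right)} = \frac{u + \left(6 u + u\right)}{-57 + u} = \frac{u + 7 u}{-57 + u} = \frac{8 u}{-57 + u}$)
$\left(f{\left(-12 \right)} + Q{\left(-47,-50 \right)}\right) + 3194 = \left(8 \left(-12\right) \frac{1}{-57 - 12} + \frac{1}{4}\right) + 3194 = \left(8 \left(-12\right) \frac{1}{-69} + \frac{1}{4}\right) + 3194 = \left(8 \left(-12\right) \left(- \frac{1}{69}\right) + \frac{1}{4}\right) + 3194 = \left(\frac{32}{23} + \frac{1}{4}\right) + 3194 = \frac{151}{92} + 3194 = \frac{293999}{92}$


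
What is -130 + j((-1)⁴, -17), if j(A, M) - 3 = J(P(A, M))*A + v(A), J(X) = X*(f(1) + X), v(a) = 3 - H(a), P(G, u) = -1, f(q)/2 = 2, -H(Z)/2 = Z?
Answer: -125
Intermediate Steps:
H(Z) = -2*Z
f(q) = 4 (f(q) = 2*2 = 4)
v(a) = 3 + 2*a (v(a) = 3 - (-2)*a = 3 + 2*a)
J(X) = X*(4 + X)
j(A, M) = 6 - A (j(A, M) = 3 + ((-(4 - 1))*A + (3 + 2*A)) = 3 + ((-1*3)*A + (3 + 2*A)) = 3 + (-3*A + (3 + 2*A)) = 3 + (3 - A) = 6 - A)
-130 + j((-1)⁴, -17) = -130 + (6 - 1*(-1)⁴) = -130 + (6 - 1*1) = -130 + (6 - 1) = -130 + 5 = -125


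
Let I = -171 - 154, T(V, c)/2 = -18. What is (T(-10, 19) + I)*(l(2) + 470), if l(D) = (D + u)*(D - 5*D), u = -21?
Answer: -224542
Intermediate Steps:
T(V, c) = -36 (T(V, c) = 2*(-18) = -36)
l(D) = -4*D*(-21 + D) (l(D) = (D - 21)*(D - 5*D) = (-21 + D)*(-4*D) = -4*D*(-21 + D))
I = -325
(T(-10, 19) + I)*(l(2) + 470) = (-36 - 325)*(4*2*(21 - 1*2) + 470) = -361*(4*2*(21 - 2) + 470) = -361*(4*2*19 + 470) = -361*(152 + 470) = -361*622 = -224542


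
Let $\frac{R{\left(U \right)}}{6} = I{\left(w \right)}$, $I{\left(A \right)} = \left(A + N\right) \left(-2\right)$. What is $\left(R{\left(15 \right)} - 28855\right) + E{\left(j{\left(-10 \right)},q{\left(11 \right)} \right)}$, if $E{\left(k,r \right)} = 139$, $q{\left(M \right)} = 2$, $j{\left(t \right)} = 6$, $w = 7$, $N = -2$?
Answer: $-28776$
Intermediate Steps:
$I{\left(A \right)} = 4 - 2 A$ ($I{\left(A \right)} = \left(A - 2\right) \left(-2\right) = \left(-2 + A\right) \left(-2\right) = 4 - 2 A$)
$R{\left(U \right)} = -60$ ($R{\left(U \right)} = 6 \left(4 - 14\right) = 6 \left(-10\right) = -60$)
$\left(R{\left(15 \right)} - 28855\right) + E{\left(j{\left(-10 \right)},q{\left(11 \right)} \right)} = \left(-60 - 28855\right) + 139 = -28915 + 139 = -28776$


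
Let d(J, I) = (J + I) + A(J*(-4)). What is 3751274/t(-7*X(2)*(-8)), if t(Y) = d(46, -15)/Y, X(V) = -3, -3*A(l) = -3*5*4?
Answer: -210071344/17 ≈ -1.2357e+7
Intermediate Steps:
A(l) = 20 (A(l) = -(-3*5)*4/3 = -(-5)*4 = -⅓*(-60) = 20)
d(J, I) = 20 + I + J (d(J, I) = (J + I) + 20 = (I + J) + 20 = 20 + I + J)
t(Y) = 51/Y (t(Y) = (20 - 15 + 46)/Y = 51/Y)
3751274/t(-7*X(2)*(-8)) = 3751274/((51/((-7*(-3)*(-8))))) = 3751274/((51/((21*(-8))))) = 3751274/((51/(-168))) = 3751274/((51*(-1/168))) = 3751274/(-17/56) = 3751274*(-56/17) = -210071344/17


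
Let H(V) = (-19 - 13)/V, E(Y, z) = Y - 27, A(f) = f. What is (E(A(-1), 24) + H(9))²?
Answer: 80656/81 ≈ 995.75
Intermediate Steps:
E(Y, z) = -27 + Y
H(V) = -32/V
(E(A(-1), 24) + H(9))² = ((-27 - 1) - 32/9)² = (-28 - 32*⅑)² = (-28 - 32/9)² = (-284/9)² = 80656/81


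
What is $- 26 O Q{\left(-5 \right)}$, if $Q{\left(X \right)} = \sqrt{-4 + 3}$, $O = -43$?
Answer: $1118 i \approx 1118.0 i$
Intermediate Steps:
$Q{\left(X \right)} = i$ ($Q{\left(X \right)} = \sqrt{-1} = i$)
$- 26 O Q{\left(-5 \right)} = \left(-26\right) \left(-43\right) i = 1118 i$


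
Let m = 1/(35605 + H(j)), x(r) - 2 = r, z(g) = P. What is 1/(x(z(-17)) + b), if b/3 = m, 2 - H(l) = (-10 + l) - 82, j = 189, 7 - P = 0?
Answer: 35510/319593 ≈ 0.11111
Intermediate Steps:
P = 7 (P = 7 - 1*0 = 7 + 0 = 7)
z(g) = 7
x(r) = 2 + r
H(l) = 94 - l (H(l) = 2 - ((-10 + l) - 82) = 2 - (-92 + l) = 2 + (92 - l) = 94 - l)
m = 1/35510 (m = 1/(35605 + (94 - 1*189)) = 1/(35605 + (94 - 189)) = 1/(35605 - 95) = 1/35510 ≈ 2.8161e-5)
b = 3/35510 (b = 3*(1/35510) = 3/35510 ≈ 8.4483e-5)
1/(x(z(-17)) + b) = 1/((2 + 7) + 3/35510) = 1/(9 + 3/35510) = 1/(319593/35510) = 35510/319593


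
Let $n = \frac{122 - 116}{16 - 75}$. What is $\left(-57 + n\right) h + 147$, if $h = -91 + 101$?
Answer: $- \frac{25017}{59} \approx -424.02$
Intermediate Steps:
$h = 10$
$n = - \frac{6}{59}$ ($n = \frac{6}{-59} = 6 \left(- \frac{1}{59}\right) = - \frac{6}{59} \approx -0.10169$)
$\left(-57 + n\right) h + 147 = \left(-57 - \frac{6}{59}\right) 10 + 147 = \left(- \frac{3369}{59}\right) 10 + 147 = - \frac{33690}{59} + 147 = - \frac{25017}{59}$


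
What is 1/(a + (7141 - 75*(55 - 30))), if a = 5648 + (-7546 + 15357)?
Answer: 1/18725 ≈ 5.3405e-5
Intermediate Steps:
a = 13459 (a = 5648 + 7811 = 13459)
1/(a + (7141 - 75*(55 - 30))) = 1/(13459 + (7141 - 75*(55 - 30))) = 1/(13459 + (7141 - 75*25)) = 1/(13459 + (7141 - 1*1875)) = 1/(13459 + (7141 - 1875)) = 1/(13459 + 5266) = 1/18725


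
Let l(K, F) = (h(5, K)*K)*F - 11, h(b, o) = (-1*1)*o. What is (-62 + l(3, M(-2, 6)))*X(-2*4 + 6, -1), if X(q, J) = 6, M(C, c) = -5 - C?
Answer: -276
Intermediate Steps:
h(b, o) = -o
l(K, F) = -11 - F*K**2 (l(K, F) = ((-K)*K)*F - 11 = (-K**2)*F - 11 = -F*K**2 - 11 = -11 - F*K**2)
(-62 + l(3, M(-2, 6)))*X(-2*4 + 6, -1) = (-62 + (-11 - 1*(-5 - 1*(-2))*3**2))*6 = (-62 + (-11 - 1*(-5 + 2)*9))*6 = (-62 + (-11 - 1*(-3)*9))*6 = (-62 + (-11 + 27))*6 = (-62 + 16)*6 = -46*6 = -276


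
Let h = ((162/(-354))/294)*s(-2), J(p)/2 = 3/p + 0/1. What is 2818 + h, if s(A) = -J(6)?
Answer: 16293685/5782 ≈ 2818.0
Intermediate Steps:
J(p) = 6/p (J(p) = 2*(3/p + 0/1) = 2*(3/p + 0*1) = 2*(3/p + 0) = 2*(3/p) = 6/p)
s(A) = -1 (s(A) = -6/6 = -1*1 = -1)
h = 9/5782 (h = ((162/(-354))/294)*(-1) = ((162*(-1/354))*(1/294))*(-1) = -27/59*1/294*(-1) = -9/5782*(-1) = 9/5782 ≈ 0.0015566)
2818 + h = 2818 + 9/5782 = 16293685/5782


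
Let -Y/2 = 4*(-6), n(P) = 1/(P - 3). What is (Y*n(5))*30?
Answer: 720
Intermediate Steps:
n(P) = 1/(-3 + P)
Y = 48 (Y = -8*(-6) = -2*(-24) = 48)
(Y*n(5))*30 = (48/(-3 + 5))*30 = (48/2)*30 = (48*(½))*30 = 24*30 = 720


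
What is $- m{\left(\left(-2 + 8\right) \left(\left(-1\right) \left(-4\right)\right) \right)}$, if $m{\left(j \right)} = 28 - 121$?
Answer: $93$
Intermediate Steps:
$m{\left(j \right)} = -93$ ($m{\left(j \right)} = 28 - 121 = -93$)
$- m{\left(\left(-2 + 8\right) \left(\left(-1\right) \left(-4\right)\right) \right)} = \left(-1\right) \left(-93\right) = 93$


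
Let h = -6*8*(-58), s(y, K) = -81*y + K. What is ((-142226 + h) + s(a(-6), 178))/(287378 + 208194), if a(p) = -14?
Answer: -69065/247786 ≈ -0.27873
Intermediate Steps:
s(y, K) = K - 81*y
h = 2784 (h = -48*(-58) = 2784)
((-142226 + h) + s(a(-6), 178))/(287378 + 208194) = ((-142226 + 2784) + (178 - 81*(-14)))/(287378 + 208194) = (-139442 + (178 + 1134))/495572 = (-139442 + 1312)*(1/495572) = -138130*1/495572 = -69065/247786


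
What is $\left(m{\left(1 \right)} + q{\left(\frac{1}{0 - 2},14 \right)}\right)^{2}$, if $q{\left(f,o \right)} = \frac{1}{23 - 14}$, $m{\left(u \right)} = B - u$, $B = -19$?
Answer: $\frac{32041}{81} \approx 395.57$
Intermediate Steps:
$m{\left(u \right)} = -19 - u$
$q{\left(f,o \right)} = \frac{1}{9}$
$\left(m{\left(1 \right)} + q{\left(\frac{1}{0 - 2},14 \right)}\right)^{2} = \left(\left(-19 - 1\right) + \frac{1}{9}\right)^{2} = \left(-20 + \frac{1}{9}\right)^{2} = \left(- \frac{179}{9}\right)^{2} = \frac{32041}{81}$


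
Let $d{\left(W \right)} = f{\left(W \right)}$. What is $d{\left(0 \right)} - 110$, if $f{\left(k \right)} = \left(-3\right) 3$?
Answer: $-119$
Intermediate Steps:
$f{\left(k \right)} = -9$
$d{\left(W \right)} = -9$
$d{\left(0 \right)} - 110 = -9 - 110 = -119$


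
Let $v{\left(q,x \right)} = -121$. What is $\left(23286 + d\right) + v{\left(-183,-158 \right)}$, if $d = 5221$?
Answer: $28386$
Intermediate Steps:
$\left(23286 + d\right) + v{\left(-183,-158 \right)} = \left(23286 + 5221\right) - 121 = 28507 - 121 = 28386$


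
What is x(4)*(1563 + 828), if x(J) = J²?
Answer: 38256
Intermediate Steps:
x(4)*(1563 + 828) = 4²*(1563 + 828) = 16*2391 = 38256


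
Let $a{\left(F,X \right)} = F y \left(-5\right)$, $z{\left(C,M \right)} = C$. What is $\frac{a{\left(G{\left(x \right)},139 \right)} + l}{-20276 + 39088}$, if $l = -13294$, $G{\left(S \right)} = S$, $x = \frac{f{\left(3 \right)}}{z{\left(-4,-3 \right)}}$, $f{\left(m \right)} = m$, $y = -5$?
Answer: $- \frac{53251}{75248} \approx -0.70767$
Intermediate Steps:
$x = - \frac{3}{4}$ ($x = \frac{3}{-4} = 3 \left(- \frac{1}{4}\right) = - \frac{3}{4} \approx -0.75$)
$a{\left(F,X \right)} = 25 F$ ($a{\left(F,X \right)} = F \left(-5\right) \left(-5\right) = - 5 F \left(-5\right) = 25 F$)
$\frac{a{\left(G{\left(x \right)},139 \right)} + l}{-20276 + 39088} = \frac{25 \left(- \frac{3}{4}\right) - 13294}{-20276 + 39088} = \frac{- \frac{75}{4} - 13294}{18812} = \left(- \frac{53251}{4}\right) \frac{1}{18812} = - \frac{53251}{75248}$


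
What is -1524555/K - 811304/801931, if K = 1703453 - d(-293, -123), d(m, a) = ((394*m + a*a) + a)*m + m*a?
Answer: -1638421699987/1712451723458 ≈ -0.95677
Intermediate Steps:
d(m, a) = a*m + m*(a + a² + 394*m) (d(m, a) = ((394*m + a²) + a)*m + a*m = ((a² + 394*m) + a)*m + a*m = (a + a² + 394*m)*m + a*m = m*(a + a² + 394*m) + a*m = a*m + m*(a + a² + 394*m))
K = -27760334 (K = 1703453 - (-293)*((-123)² + 2*(-123) + 394*(-293)) = 1703453 - (-293)*(15129 - 246 - 115442) = 1703453 - (-293)*(-100559) = 1703453 - 1*29463787 = 1703453 - 29463787 = -27760334)
-1524555/K - 811304/801931 = -1524555/(-27760334) - 811304/801931 = -1524555*(-1/27760334) - 811304*1/801931 = 1524555/27760334 - 62408/61687 = -1638421699987/1712451723458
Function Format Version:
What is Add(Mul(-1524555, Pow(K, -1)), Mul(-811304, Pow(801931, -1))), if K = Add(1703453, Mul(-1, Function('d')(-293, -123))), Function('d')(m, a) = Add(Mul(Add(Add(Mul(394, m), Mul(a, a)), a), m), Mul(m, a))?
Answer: Rational(-1638421699987, 1712451723458) ≈ -0.95677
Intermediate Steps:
Function('d')(m, a) = Add(Mul(a, m), Mul(m, Add(a, Pow(a, 2), Mul(394, m)))) (Function('d')(m, a) = Add(Mul(Add(Add(Mul(394, m), Pow(a, 2)), a), m), Mul(a, m)) = Add(Mul(Add(Add(Pow(a, 2), Mul(394, m)), a), m), Mul(a, m)) = Add(Mul(Add(a, Pow(a, 2), Mul(394, m)), m), Mul(a, m)) = Add(Mul(m, Add(a, Pow(a, 2), Mul(394, m))), Mul(a, m)) = Add(Mul(a, m), Mul(m, Add(a, Pow(a, 2), Mul(394, m)))))
K = -27760334 (K = Add(1703453, Mul(-1, Mul(-293, Add(Pow(-123, 2), Mul(2, -123), Mul(394, -293))))) = Add(1703453, Mul(-1, Mul(-293, Add(15129, -246, -115442)))) = Add(1703453, Mul(-1, Mul(-293, -100559))) = Add(1703453, Mul(-1, 29463787)) = Add(1703453, -29463787) = -27760334)
Add(Mul(-1524555, Pow(K, -1)), Mul(-811304, Pow(801931, -1))) = Add(Mul(-1524555, Pow(-27760334, -1)), Mul(-811304, Pow(801931, -1))) = Add(Mul(-1524555, Rational(-1, 27760334)), Mul(-811304, Rational(1, 801931))) = Add(Rational(1524555, 27760334), Rational(-62408, 61687)) = Rational(-1638421699987, 1712451723458)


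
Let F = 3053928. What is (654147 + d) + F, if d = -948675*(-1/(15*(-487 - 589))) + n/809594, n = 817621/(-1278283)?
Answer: 2064515725508959910607/556770952940876 ≈ 3.7080e+6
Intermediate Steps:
n = -817621/1278283 (n = 817621*(-1/1278283) = -817621/1278283 ≈ -0.63962)
d = -32725817278863093/556770952940876 (d = -948675*(-1/(15*(-487 - 589))) - 817621/1278283/809594 = -948675/((-15*(-1076))) - 817621/1278283*1/809594 = -948675/16140 - 817621/1034890247102 = -948675*1/16140 - 817621/1034890247102 = -63245/1076 - 817621/1034890247102 = -32725817278863093/556770952940876 ≈ -58.778)
(654147 + d) + F = (654147 - 32725817278863093/556770952940876) + 3053928 = 364177322736136349679/556770952940876 + 3053928 = 2064515725508959910607/556770952940876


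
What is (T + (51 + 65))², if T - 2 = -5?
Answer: 12769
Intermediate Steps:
T = -3 (T = 2 - 5 = -3)
(T + (51 + 65))² = (-3 + (51 + 65))² = (-3 + 116)² = 113² = 12769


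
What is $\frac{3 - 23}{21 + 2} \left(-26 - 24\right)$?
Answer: $\frac{1000}{23} \approx 43.478$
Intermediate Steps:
$\frac{3 - 23}{21 + 2} \left(-26 - 24\right) = - \frac{20}{23} \left(-26 - 24\right) = \left(-20\right) \frac{1}{23} \left(-50\right) = \left(- \frac{20}{23}\right) \left(-50\right) = \frac{1000}{23}$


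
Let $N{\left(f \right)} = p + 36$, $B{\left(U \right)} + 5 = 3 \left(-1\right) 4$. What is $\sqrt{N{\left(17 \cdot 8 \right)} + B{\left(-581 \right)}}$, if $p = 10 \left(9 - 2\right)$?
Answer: $\sqrt{89} \approx 9.434$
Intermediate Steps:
$p = 70$ ($p = 10 \cdot 7 = 70$)
$B{\left(U \right)} = -17$ ($B{\left(U \right)} = -5 + 3 \left(-1\right) 4 = -5 - 12 = -17$)
$N{\left(f \right)} = 106$ ($N{\left(f \right)} = 70 + 36 = 106$)
$\sqrt{N{\left(17 \cdot 8 \right)} + B{\left(-581 \right)}} = \sqrt{106 - 17} = \sqrt{89}$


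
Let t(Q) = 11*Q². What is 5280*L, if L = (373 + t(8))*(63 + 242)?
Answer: 1734400800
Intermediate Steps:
L = 328485 (L = (373 + 11*8²)*(63 + 242) = (373 + 11*64)*305 = (373 + 704)*305 = 1077*305 = 328485)
5280*L = 5280*328485 = 1734400800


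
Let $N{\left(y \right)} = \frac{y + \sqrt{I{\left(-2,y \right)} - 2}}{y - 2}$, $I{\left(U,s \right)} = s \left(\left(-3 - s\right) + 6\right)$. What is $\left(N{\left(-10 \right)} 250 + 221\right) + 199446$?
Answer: $\frac{599626}{3} - \frac{125 i \sqrt{33}}{3} \approx 1.9988 \cdot 10^{5} - 239.36 i$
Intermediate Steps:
$I{\left(U,s \right)} = s \left(3 - s\right)$
$N{\left(y \right)} = \frac{y + \sqrt{-2 + y \left(3 - y\right)}}{-2 + y}$ ($N{\left(y \right)} = \frac{y + \sqrt{y \left(3 - y\right) - 2}}{y - 2} = \frac{y + \sqrt{-2 + y \left(3 - y\right)}}{y - 2} = \frac{y + \sqrt{-2 + y \left(3 - y\right)}}{-2 + y}$)
$\left(N{\left(-10 \right)} 250 + 221\right) + 199446 = \left(\frac{-10 + \sqrt{-2 - - 10 \left(-3 - 10\right)}}{-2 - 10} \cdot 250 + 221\right) + 199446 = \left(\frac{-10 + \sqrt{-2 - \left(-10\right) \left(-13\right)}}{-12} \cdot 250 + 221\right) + 199446 = \left(- \frac{-10 + \sqrt{-2 - 130}}{12} \cdot 250 + 221\right) + 199446 = \left(- \frac{-10 + \sqrt{-132}}{12} \cdot 250 + 221\right) + 199446 = \left(- \frac{-10 + 2 i \sqrt{33}}{12} \cdot 250 + 221\right) + 199446 = \left(\left(\frac{5}{6} - \frac{i \sqrt{33}}{6}\right) 250 + 221\right) + 199446 = \left(\left(\frac{625}{3} - \frac{125 i \sqrt{33}}{3}\right) + 221\right) + 199446 = \left(\frac{1288}{3} - \frac{125 i \sqrt{33}}{3}\right) + 199446 = \frac{599626}{3} - \frac{125 i \sqrt{33}}{3}$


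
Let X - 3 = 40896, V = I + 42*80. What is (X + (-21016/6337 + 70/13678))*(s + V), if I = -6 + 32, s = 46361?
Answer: 12595711161048288/6191249 ≈ 2.0344e+9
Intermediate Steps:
I = 26
V = 3386 (V = 26 + 42*80 = 26 + 3360 = 3386)
X = 40899 (X = 3 + 40896 = 40899)
(X + (-21016/6337 + 70/13678))*(s + V) = (40899 + (-21016/6337 + 70/13678))*(46361 + 3386) = (40899 + (-21016*1/6337 + 70*(1/13678)))*49747 = (40899 + (-21016/6337 + 5/977))*49747 = (40899 - 20500947/6191249)*49747 = (253195391904/6191249)*49747 = 12595711161048288/6191249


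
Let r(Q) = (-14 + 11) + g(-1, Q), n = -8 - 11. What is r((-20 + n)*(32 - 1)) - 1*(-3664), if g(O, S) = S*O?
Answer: 4870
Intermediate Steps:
g(O, S) = O*S
n = -19
r(Q) = -3 - Q (r(Q) = (-14 + 11) - Q = -3 - Q)
r((-20 + n)*(32 - 1)) - 1*(-3664) = (-3 - (-20 - 19)*(32 - 1)) - 1*(-3664) = (-3 - (-39)*31) + 3664 = (-3 - 1*(-1209)) + 3664 = (-3 + 1209) + 3664 = 1206 + 3664 = 4870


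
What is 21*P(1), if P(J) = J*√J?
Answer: 21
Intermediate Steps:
P(J) = J^(3/2)
21*P(1) = 21*1^(3/2) = 21*1 = 21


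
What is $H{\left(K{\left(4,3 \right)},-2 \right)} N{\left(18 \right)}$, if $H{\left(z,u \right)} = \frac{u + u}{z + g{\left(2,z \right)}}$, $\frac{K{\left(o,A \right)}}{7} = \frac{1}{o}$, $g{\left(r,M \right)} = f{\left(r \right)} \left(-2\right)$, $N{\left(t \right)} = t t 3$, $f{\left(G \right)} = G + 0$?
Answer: $1728$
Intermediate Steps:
$f{\left(G \right)} = G$
$N{\left(t \right)} = 3 t^{2}$ ($N{\left(t \right)} = t^{2} \cdot 3 = 3 t^{2}$)
$g{\left(r,M \right)} = - 2 r$ ($g{\left(r,M \right)} = r \left(-2\right) = - 2 r$)
$K{\left(o,A \right)} = \frac{7}{o}$
$H{\left(z,u \right)} = \frac{2 u}{-4 + z}$ ($H{\left(z,u \right)} = \frac{u + u}{z - 4} = \frac{2 u}{z - 4} = \frac{2 u}{-4 + z}$)
$H{\left(K{\left(4,3 \right)},-2 \right)} N{\left(18 \right)} = 2 \left(-2\right) \frac{1}{-4 + \frac{7}{4}} \cdot 3 \cdot 18^{2} = 2 \left(-2\right) \frac{1}{-4 + 7 \cdot \frac{1}{4}} \cdot 3 \cdot 324 = 2 \left(-2\right) \frac{1}{-4 + \frac{7}{4}} \cdot 972 = 2 \left(-2\right) \frac{1}{- \frac{9}{4}} \cdot 972 = 2 \left(-2\right) \left(- \frac{4}{9}\right) 972 = \frac{16}{9} \cdot 972 = 1728$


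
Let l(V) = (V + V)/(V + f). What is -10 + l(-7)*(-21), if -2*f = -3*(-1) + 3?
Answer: -197/5 ≈ -39.400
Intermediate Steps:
f = -3 (f = -(-3*(-1) + 3)/2 = -(3 + 3)/2 = -½*6 = -3)
l(V) = 2*V/(-3 + V) (l(V) = (V + V)/(V - 3) = (2*V)/(-3 + V) = 2*V/(-3 + V))
-10 + l(-7)*(-21) = -10 + (2*(-7)/(-3 - 7))*(-21) = -10 + (2*(-7)/(-10))*(-21) = -10 + (2*(-7)*(-⅒))*(-21) = -10 + (7/5)*(-21) = -10 - 147/5 = -197/5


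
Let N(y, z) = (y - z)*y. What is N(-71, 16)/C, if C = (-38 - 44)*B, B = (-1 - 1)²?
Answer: -6177/328 ≈ -18.832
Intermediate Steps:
B = 4 (B = (-2)² = 4)
N(y, z) = y*(y - z)
C = -328 (C = (-38 - 44)*4 = -82*4 = -328)
N(-71, 16)/C = -71*(-71 - 1*16)/(-328) = -71*(-71 - 16)*(-1/328) = -71*(-87)*(-1/328) = 6177*(-1/328) = -6177/328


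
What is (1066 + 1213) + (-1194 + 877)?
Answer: 1962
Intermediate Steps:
(1066 + 1213) + (-1194 + 877) = 2279 - 317 = 1962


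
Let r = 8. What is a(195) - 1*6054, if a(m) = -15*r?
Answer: -6174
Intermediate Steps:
a(m) = -120 (a(m) = -15*8 = -120)
a(195) - 1*6054 = -120 - 1*6054 = -120 - 6054 = -6174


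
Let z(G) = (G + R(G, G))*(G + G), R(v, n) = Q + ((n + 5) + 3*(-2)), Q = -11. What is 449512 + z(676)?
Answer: 2261192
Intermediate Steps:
R(v, n) = -12 + n (R(v, n) = -11 + ((n + 5) + 3*(-2)) = -11 + ((5 + n) - 6) = -11 + (-1 + n) = -12 + n)
z(G) = 2*G*(-12 + 2*G) (z(G) = (G + (-12 + G))*(G + G) = (-12 + 2*G)*(2*G) = 2*G*(-12 + 2*G))
449512 + z(676) = 449512 + 4*676*(-6 + 676) = 449512 + 4*676*670 = 449512 + 1811680 = 2261192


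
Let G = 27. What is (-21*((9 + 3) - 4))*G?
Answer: -4536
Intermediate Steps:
(-21*((9 + 3) - 4))*G = -21*((9 + 3) - 4)*27 = -21*(12 - 4)*27 = -21*8*27 = -168*27 = -4536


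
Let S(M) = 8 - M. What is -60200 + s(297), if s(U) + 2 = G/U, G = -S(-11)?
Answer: -17880013/297 ≈ -60202.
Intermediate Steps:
G = -19 (G = -(8 - 1*(-11)) = -(8 + 11) = -1*19 = -19)
s(U) = -2 - 19/U
-60200 + s(297) = -60200 + (-2 - 19/297) = -60200 - 613/297 = -17880013/297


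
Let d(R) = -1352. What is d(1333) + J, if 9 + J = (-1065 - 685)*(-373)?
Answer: 651389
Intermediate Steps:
J = 652741 (J = -9 + (-1065 - 685)*(-373) = -9 - 1750*(-373) = -9 + 652750 = 652741)
d(1333) + J = -1352 + 652741 = 651389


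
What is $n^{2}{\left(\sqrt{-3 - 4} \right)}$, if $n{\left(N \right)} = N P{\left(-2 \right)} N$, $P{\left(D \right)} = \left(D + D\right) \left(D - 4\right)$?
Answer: $28224$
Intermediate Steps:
$P{\left(D \right)} = 2 D \left(-4 + D\right)$
$n{\left(N \right)} = 24 N^{2}$ ($n{\left(N \right)} = N 2 \left(-2\right) \left(-4 - 2\right) N = N 2 \left(-2\right) \left(-6\right) N = N 24 N = 24 N N = 24 N^{2}$)
$n^{2}{\left(\sqrt{-3 - 4} \right)} = \left(24 \left(\sqrt{-3 - 4}\right)^{2}\right)^{2} = \left(24 \left(\sqrt{-7}\right)^{2}\right)^{2} = \left(24 \left(i \sqrt{7}\right)^{2}\right)^{2} = \left(24 \left(-7\right)\right)^{2} = \left(-168\right)^{2} = 28224$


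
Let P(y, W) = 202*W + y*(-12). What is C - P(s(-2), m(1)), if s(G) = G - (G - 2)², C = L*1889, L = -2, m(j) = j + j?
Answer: -4398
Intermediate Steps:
m(j) = 2*j
C = -3778 (C = -2*1889 = -3778)
s(G) = G - (-2 + G)²
P(y, W) = -12*y + 202*W (P(y, W) = 202*W - 12*y = -12*y + 202*W)
C - P(s(-2), m(1)) = -3778 - (-12*(-2 - (-2 - 2)²) + 202*(2*1)) = -3778 - (-12*(-2 - 1*(-4)²) + 202*2) = -3778 - (-12*(-2 - 1*16) + 404) = -3778 - (-12*(-2 - 16) + 404) = -3778 - (-12*(-18) + 404) = -3778 - (216 + 404) = -3778 - 1*620 = -3778 - 620 = -4398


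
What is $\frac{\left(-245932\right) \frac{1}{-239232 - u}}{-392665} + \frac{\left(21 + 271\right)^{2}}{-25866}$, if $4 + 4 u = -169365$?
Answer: $- \frac{13183824633616744}{3999489572287755} \approx -3.2964$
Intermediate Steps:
$u = - \frac{169369}{4}$ ($u = -1 + \frac{1}{4} \left(-169365\right) = -1 - \frac{169365}{4} = - \frac{169369}{4} \approx -42342.0$)
$\frac{\left(-245932\right) \frac{1}{-239232 - u}}{-392665} + \frac{\left(21 + 271\right)^{2}}{-25866} = \frac{\left(-245932\right) \frac{1}{-239232 - - \frac{169369}{4}}}{-392665} + \frac{\left(21 + 271\right)^{2}}{-25866} = - \frac{245932}{-239232 + \frac{169369}{4}} \left(- \frac{1}{392665}\right) + 292^{2} \left(- \frac{1}{25866}\right) = - \frac{245932}{- \frac{787559}{4}} \left(- \frac{1}{392665}\right) + 85264 \left(- \frac{1}{25866}\right) = \left(-245932\right) \left(- \frac{4}{787559}\right) \left(- \frac{1}{392665}\right) - \frac{42632}{12933} = \frac{983728}{787559} \left(- \frac{1}{392665}\right) - \frac{42632}{12933} = - \frac{983728}{309246854735} - \frac{42632}{12933} = - \frac{13183824633616744}{3999489572287755}$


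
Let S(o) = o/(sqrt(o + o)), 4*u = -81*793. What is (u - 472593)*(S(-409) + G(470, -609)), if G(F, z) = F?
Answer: -459332175/2 - 1954605*I*sqrt(818)/8 ≈ -2.2967e+8 - 6.9879e+6*I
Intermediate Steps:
u = -64233/4 (u = (-81*793)/4 = (1/4)*(-64233) = -64233/4 ≈ -16058.)
S(o) = sqrt(2)*sqrt(o)/2 (S(o) = o/(sqrt(2*o)) = o/((sqrt(2)*sqrt(o))) = o*(sqrt(2)/(2*sqrt(o))) = sqrt(2)*sqrt(o)/2)
(u - 472593)*(S(-409) + G(470, -609)) = (-64233/4 - 472593)*(sqrt(2)*sqrt(-409)/2 + 470) = -1954605*(sqrt(2)*(I*sqrt(409))/2 + 470)/4 = -1954605*(I*sqrt(818)/2 + 470)/4 = -1954605*(470 + I*sqrt(818)/2)/4 = -459332175/2 - 1954605*I*sqrt(818)/8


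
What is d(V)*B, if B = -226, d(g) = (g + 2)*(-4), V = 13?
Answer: 13560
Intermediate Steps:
d(g) = -8 - 4*g (d(g) = (2 + g)*(-4) = -8 - 4*g)
d(V)*B = (-8 - 4*13)*(-226) = (-8 - 52)*(-226) = -60*(-226) = 13560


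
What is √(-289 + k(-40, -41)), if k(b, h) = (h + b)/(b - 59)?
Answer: I*√34870/11 ≈ 16.976*I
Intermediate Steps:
k(b, h) = (b + h)/(-59 + b)
√(-289 + k(-40, -41)) = √(-289 + (-40 - 41)/(-59 - 40)) = √(-289 - 81/(-99)) = √(-289 - 1/99*(-81)) = √(-289 + 9/11) = √(-3170/11) = I*√34870/11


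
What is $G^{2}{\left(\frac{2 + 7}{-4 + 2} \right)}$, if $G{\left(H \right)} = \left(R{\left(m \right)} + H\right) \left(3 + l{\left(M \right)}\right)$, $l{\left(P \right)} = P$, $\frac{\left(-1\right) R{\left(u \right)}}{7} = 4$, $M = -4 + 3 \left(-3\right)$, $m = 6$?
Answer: $105625$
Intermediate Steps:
$M = -13$ ($M = -4 - 9 = -13$)
$R{\left(u \right)} = -28$ ($R{\left(u \right)} = \left(-7\right) 4 = -28$)
$G{\left(H \right)} = 280 - 10 H$ ($G{\left(H \right)} = \left(-28 + H\right) \left(3 - 13\right) = \left(-28 + H\right) \left(-10\right) = 280 - 10 H$)
$G^{2}{\left(\frac{2 + 7}{-4 + 2} \right)} = \left(280 - 10 \frac{2 + 7}{-4 + 2}\right)^{2} = \left(280 - 10 \frac{9}{-2}\right)^{2} = \left(280 - 10 \cdot 9 \left(- \frac{1}{2}\right)\right)^{2} = \left(280 - -45\right)^{2} = \left(280 + 45\right)^{2} = 325^{2} = 105625$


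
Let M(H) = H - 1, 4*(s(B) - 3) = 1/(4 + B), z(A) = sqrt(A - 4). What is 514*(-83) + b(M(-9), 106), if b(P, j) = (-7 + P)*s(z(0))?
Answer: -854277/20 + 17*I/40 ≈ -42714.0 + 0.425*I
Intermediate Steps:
z(A) = sqrt(-4 + A)
s(B) = 3 + 1/(4*(4 + B))
M(H) = -1 + H
b(P, j) = (-7 + P)*(4 - 2*I)*(49 + 24*I)/80 (b(P, j) = (-7 + P)*((49 + 12*sqrt(-4 + 0))/(4*(4 + sqrt(-4 + 0)))) = (-7 + P)*((49 + 12*sqrt(-4))/(4*(4 + sqrt(-4)))) = (-7 + P)*((49 + 12*(2*I))/(4*(4 + 2*I))) = (-7 + P)*(((4 - 2*I)/20)*(49 + 24*I)/4) = (-7 + P)*((4 - 2*I)*(49 + 24*I)/80) = (-7 + P)*(4 - 2*I)*(49 + 24*I)/80)
514*(-83) + b(M(-9), 106) = 514*(-83) + (-7 + (-1 - 9))*(2 - I)*(49 + 24*I)/40 = -42662 + (-7 - 10)*(2 - I)*(49 + 24*I)/40 = -42662 + (1/40)*(-17)*(2 - I)*(49 + 24*I) = -42662 - 17*(2 - I)*(49 + 24*I)/40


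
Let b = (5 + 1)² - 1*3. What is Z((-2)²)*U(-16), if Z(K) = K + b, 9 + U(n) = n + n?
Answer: -1517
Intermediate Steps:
b = 33 (b = 6² - 3 = 36 - 3 = 33)
U(n) = -9 + 2*n (U(n) = -9 + (n + n) = -9 + 2*n)
Z(K) = 33 + K (Z(K) = K + 33 = 33 + K)
Z((-2)²)*U(-16) = (33 + (-2)²)*(-9 + 2*(-16)) = (33 + 4)*(-9 - 32) = 37*(-41) = -1517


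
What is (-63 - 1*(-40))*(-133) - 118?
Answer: 2941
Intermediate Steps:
(-63 - 1*(-40))*(-133) - 118 = (-63 + 40)*(-133) - 118 = -23*(-133) - 118 = 3059 - 118 = 2941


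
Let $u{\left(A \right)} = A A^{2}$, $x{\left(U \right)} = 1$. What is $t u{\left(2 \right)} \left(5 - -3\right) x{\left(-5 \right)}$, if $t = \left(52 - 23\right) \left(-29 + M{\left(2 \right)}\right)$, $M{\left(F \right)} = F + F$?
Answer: $-46400$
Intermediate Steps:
$M{\left(F \right)} = 2 F$
$t = -725$ ($t = \left(52 - 23\right) \left(-29 + 2 \cdot 2\right) = 29 \left(-29 + 4\right) = 29 \left(-25\right) = -725$)
$u{\left(A \right)} = A^{3}$
$t u{\left(2 \right)} \left(5 - -3\right) x{\left(-5 \right)} = - 725 \cdot 2^{3} \left(5 - -3\right) 1 = - 725 \cdot 8 \left(5 + 3\right) 1 = - 725 \cdot 8 \cdot 8 \cdot 1 = - 725 \cdot 64 \cdot 1 = \left(-725\right) 64 = -46400$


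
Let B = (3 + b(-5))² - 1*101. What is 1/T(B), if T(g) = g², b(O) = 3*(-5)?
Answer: 1/1849 ≈ 0.00054083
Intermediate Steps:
b(O) = -15
B = 43 (B = (3 - 15)² - 1*101 = (-12)² - 101 = 144 - 101 = 43)
1/T(B) = 1/(43²) = 1/1849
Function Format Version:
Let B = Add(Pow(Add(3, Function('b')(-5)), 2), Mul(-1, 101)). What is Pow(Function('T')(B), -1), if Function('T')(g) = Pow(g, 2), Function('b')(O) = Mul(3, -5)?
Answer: Rational(1, 1849) ≈ 0.00054083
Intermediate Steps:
Function('b')(O) = -15
B = 43 (B = Add(Pow(Add(3, -15), 2), Mul(-1, 101)) = Add(Pow(-12, 2), -101) = Add(144, -101) = 43)
Pow(Function('T')(B), -1) = Pow(Pow(43, 2), -1) = Pow(1849, -1) = Rational(1, 1849)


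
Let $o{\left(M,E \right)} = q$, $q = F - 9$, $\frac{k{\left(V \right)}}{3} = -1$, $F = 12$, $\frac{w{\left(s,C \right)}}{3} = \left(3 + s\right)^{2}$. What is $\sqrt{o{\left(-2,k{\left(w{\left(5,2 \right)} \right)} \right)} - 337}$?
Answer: $i \sqrt{334} \approx 18.276 i$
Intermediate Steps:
$w{\left(s,C \right)} = 3 \left(3 + s\right)^{2}$
$k{\left(V \right)} = -3$ ($k{\left(V \right)} = 3 \left(-1\right) = -3$)
$q = 3$ ($q = 12 - 9 = 3$)
$o{\left(M,E \right)} = 3$
$\sqrt{o{\left(-2,k{\left(w{\left(5,2 \right)} \right)} \right)} - 337} = \sqrt{3 - 337} = \sqrt{-334} = i \sqrt{334}$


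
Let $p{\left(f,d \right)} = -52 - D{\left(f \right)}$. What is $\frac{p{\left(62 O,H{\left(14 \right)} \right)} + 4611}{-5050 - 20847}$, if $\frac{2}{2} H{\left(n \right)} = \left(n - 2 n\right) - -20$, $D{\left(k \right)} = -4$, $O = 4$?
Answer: $- \frac{4563}{25897} \approx -0.1762$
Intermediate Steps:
$H{\left(n \right)} = 20 - n$ ($H{\left(n \right)} = \left(n - 2 n\right) - -20 = - n + 20 = 20 - n$)
$p{\left(f,d \right)} = -48$ ($p{\left(f,d \right)} = -52 - -4 = -52 + 4 = -48$)
$\frac{p{\left(62 O,H{\left(14 \right)} \right)} + 4611}{-5050 - 20847} = \frac{-48 + 4611}{-5050 - 20847} = \frac{4563}{-25897} = 4563 \left(- \frac{1}{25897}\right) = - \frac{4563}{25897}$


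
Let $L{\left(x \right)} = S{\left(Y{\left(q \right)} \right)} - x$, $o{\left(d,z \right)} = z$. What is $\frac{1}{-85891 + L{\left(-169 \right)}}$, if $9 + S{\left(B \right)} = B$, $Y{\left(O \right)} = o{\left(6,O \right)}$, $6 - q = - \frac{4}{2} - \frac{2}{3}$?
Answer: $- \frac{3}{257167} \approx -1.1666 \cdot 10^{-5}$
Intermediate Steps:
$q = \frac{26}{3}$ ($q = 6 - \left(- \frac{4}{2} - \frac{2}{3}\right) = 6 - \left(\left(-4\right) \frac{1}{2} - \frac{2}{3}\right) = 6 - \left(-2 - \frac{2}{3}\right) = 6 - - \frac{8}{3} = 6 + \frac{8}{3} = \frac{26}{3} \approx 8.6667$)
$Y{\left(O \right)} = O$
$S{\left(B \right)} = -9 + B$
$L{\left(x \right)} = - \frac{1}{3} - x$ ($L{\left(x \right)} = \left(-9 + \frac{26}{3}\right) - x = - \frac{1}{3} - x$)
$\frac{1}{-85891 + L{\left(-169 \right)}} = \frac{1}{-85891 - - \frac{506}{3}} = \frac{1}{-85891 + \left(- \frac{1}{3} + 169\right)} = \frac{1}{-85891 + \frac{506}{3}} = \frac{1}{- \frac{257167}{3}} = - \frac{3}{257167}$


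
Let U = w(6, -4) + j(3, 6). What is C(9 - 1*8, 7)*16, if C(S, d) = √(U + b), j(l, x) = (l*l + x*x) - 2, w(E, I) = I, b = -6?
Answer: 16*√33 ≈ 91.913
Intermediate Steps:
j(l, x) = -2 + l² + x² (j(l, x) = (l² + x²) - 2 = -2 + l² + x²)
U = 39 (U = -4 + (-2 + 3² + 6²) = -4 + (-2 + 9 + 36) = -4 + 43 = 39)
C(S, d) = √33 (C(S, d) = √(39 - 6) = √33)
C(9 - 1*8, 7)*16 = √33*16 = 16*√33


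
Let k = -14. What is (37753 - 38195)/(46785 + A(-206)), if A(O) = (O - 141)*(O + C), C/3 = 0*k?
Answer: -442/118267 ≈ -0.0037373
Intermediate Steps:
C = 0 (C = 3*(0*(-14)) = 3*0 = 0)
A(O) = O*(-141 + O) (A(O) = (O - 141)*(O + 0) = (-141 + O)*O = O*(-141 + O))
(37753 - 38195)/(46785 + A(-206)) = (37753 - 38195)/(46785 - 206*(-141 - 206)) = -442/(46785 - 206*(-347)) = -442/(46785 + 71482) = -442/118267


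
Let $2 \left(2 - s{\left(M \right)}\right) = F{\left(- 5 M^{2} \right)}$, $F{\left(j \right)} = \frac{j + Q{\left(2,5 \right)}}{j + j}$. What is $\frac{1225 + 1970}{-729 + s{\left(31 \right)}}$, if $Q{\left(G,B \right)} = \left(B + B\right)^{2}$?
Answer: $- \frac{4093860}{931843} \approx -4.3933$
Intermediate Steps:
$Q{\left(G,B \right)} = 4 B^{2}$ ($Q{\left(G,B \right)} = \left(2 B\right)^{2} = 4 B^{2}$)
$F{\left(j \right)} = \frac{100 + j}{2 j}$ ($F{\left(j \right)} = \frac{j + 4 \cdot 5^{2}}{j + j} = \frac{j + 4 \cdot 25}{2 j} = \left(j + 100\right) \frac{1}{2 j} = \left(100 + j\right) \frac{1}{2 j} = \frac{100 + j}{2 j}$)
$s{\left(M \right)} = 2 + \frac{100 - 5 M^{2}}{20 M^{2}}$ ($s{\left(M \right)} = 2 - \frac{\frac{1}{2} \frac{1}{\left(-5\right) M^{2}} \left(100 - 5 M^{2}\right)}{2} = 2 - \frac{\frac{1}{2} \left(- \frac{1}{5 M^{2}}\right) \left(100 - 5 M^{2}\right)}{2} = 2 - \frac{\left(- \frac{1}{10}\right) \frac{1}{M^{2}} \left(100 - 5 M^{2}\right)}{2} = 2 + \frac{100 - 5 M^{2}}{20 M^{2}}$)
$\frac{1225 + 1970}{-729 + s{\left(31 \right)}} = \frac{1225 + 1970}{-729 + \left(\frac{7}{4} + \frac{5}{961}\right)} = \frac{3195}{-729 + \left(\frac{7}{4} + 5 \cdot \frac{1}{961}\right)} = \frac{3195}{-729 + \left(\frac{7}{4} + \frac{5}{961}\right)} = \frac{3195}{-729 + \frac{6747}{3844}} = \frac{3195}{- \frac{2795529}{3844}} = 3195 \left(- \frac{3844}{2795529}\right) = - \frac{4093860}{931843}$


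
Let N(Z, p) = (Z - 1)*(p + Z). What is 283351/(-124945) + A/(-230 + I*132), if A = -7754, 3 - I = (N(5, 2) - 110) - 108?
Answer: -4061151438/1577180735 ≈ -2.5749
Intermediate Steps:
N(Z, p) = (-1 + Z)*(Z + p)
I = 193 (I = 3 - (((5**2 - 1*5 - 1*2 + 5*2) - 110) - 108) = 3 - (((25 - 5 - 2 + 10) - 110) - 108) = 3 - ((28 - 110) - 108) = 3 - (-82 - 108) = 3 - 1*(-190) = 3 + 190 = 193)
283351/(-124945) + A/(-230 + I*132) = 283351/(-124945) - 7754/(-230 + 193*132) = 283351*(-1/124945) - 7754/(-230 + 25476) = -283351/124945 - 7754/25246 = -283351/124945 - 7754*1/25246 = -283351/124945 - 3877/12623 = -4061151438/1577180735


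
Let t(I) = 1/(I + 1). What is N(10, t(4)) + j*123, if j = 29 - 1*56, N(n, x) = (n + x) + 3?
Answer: -16539/5 ≈ -3307.8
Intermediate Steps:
t(I) = 1/(1 + I)
N(n, x) = 3 + n + x
j = -27 (j = 29 - 56 = -27)
N(10, t(4)) + j*123 = (3 + 10 + 1/(1 + 4)) - 27*123 = (3 + 10 + 1/5) - 3321 = 66/5 - 3321 = -16539/5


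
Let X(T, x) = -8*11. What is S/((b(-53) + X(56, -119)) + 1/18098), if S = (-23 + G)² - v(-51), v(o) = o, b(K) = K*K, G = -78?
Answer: 185540696/49244659 ≈ 3.7677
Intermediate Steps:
b(K) = K²
X(T, x) = -88
S = 10252 (S = (-23 - 78)² - 1*(-51) = (-101)² + 51 = 10201 + 51 = 10252)
S/((b(-53) + X(56, -119)) + 1/18098) = 10252/(((-53)² - 88) + 1/18098) = 10252/((2809 - 88) + 1/18098) = 10252/(2721 + 1/18098) = 10252/(49244659/18098) = 10252*(18098/49244659) = 185540696/49244659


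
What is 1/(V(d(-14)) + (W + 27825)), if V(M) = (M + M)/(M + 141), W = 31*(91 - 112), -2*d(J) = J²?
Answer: 43/1168286 ≈ 3.6806e-5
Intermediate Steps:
d(J) = -J²/2
W = -651 (W = 31*(-21) = -651)
V(M) = 2*M/(141 + M) (V(M) = (2*M)/(141 + M) = 2*M/(141 + M))
1/(V(d(-14)) + (W + 27825)) = 1/(2*(-½*(-14)²)/(141 - ½*(-14)²) + (-651 + 27825)) = 1/(2*(-½*196)/(141 - ½*196) + 27174) = 1/(2*(-98)/(141 - 98) + 27174) = 1/(2*(-98)/43 + 27174) = 1/(2*(-98)*(1/43) + 27174) = 1/(-196/43 + 27174) = 1/(1168286/43) = 43/1168286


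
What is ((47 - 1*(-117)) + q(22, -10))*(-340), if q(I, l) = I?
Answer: -63240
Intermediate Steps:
((47 - 1*(-117)) + q(22, -10))*(-340) = ((47 - 1*(-117)) + 22)*(-340) = ((47 + 117) + 22)*(-340) = (164 + 22)*(-340) = 186*(-340) = -63240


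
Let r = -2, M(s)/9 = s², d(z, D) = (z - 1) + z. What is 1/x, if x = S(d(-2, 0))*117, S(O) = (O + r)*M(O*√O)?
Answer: 1/921375 ≈ 1.0853e-6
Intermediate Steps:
d(z, D) = -1 + 2*z (d(z, D) = (-1 + z) + z = -1 + 2*z)
M(s) = 9*s²
S(O) = 9*O³*(-2 + O) (S(O) = (O - 2)*(9*(O*√O)²) = (-2 + O)*(9*(O^(3/2))²) = (-2 + O)*(9*O³) = 9*O³*(-2 + O))
x = 921375 (x = (9*(-1 + 2*(-2))³*(-2 + (-1 + 2*(-2))))*117 = (9*(-1 - 4)³*(-2 + (-1 - 4)))*117 = (9*(-5)³*(-2 - 5))*117 = (9*(-125)*(-7))*117 = 7875*117 = 921375)
1/x = 1/921375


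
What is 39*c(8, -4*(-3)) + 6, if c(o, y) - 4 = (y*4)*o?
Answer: 15138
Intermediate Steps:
c(o, y) = 4 + 4*o*y (c(o, y) = 4 + (y*4)*o = 4 + (4*y)*o = 4 + 4*o*y)
39*c(8, -4*(-3)) + 6 = 39*(4 + 4*8*(-4*(-3))) + 6 = 39*(4 + 4*8*12) + 6 = 39*(4 + 384) + 6 = 39*388 + 6 = 15132 + 6 = 15138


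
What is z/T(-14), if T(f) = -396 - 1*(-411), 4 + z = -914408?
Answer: -304804/5 ≈ -60961.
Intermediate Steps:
z = -914412 (z = -4 - 914408 = -914412)
T(f) = 15 (T(f) = -396 + 411 = 15)
z/T(-14) = -914412/15 = -914412*1/15 = -304804/5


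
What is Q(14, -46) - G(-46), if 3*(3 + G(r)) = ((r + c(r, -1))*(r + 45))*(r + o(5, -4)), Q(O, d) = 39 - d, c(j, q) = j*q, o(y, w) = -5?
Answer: 88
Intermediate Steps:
G(r) = -3 (G(r) = -3 + (((r + r*(-1))*(r + 45))*(r - 5))/3 = -3 + (((r - r)*(45 + r))*(-5 + r))/3 = -3 + ((0*(45 + r))*(-5 + r))/3 = -3 + (0*(-5 + r))/3 = -3 + (⅓)*0 = -3 + 0 = -3)
Q(14, -46) - G(-46) = (39 - 1*(-46)) - 1*(-3) = (39 + 46) + 3 = 85 + 3 = 88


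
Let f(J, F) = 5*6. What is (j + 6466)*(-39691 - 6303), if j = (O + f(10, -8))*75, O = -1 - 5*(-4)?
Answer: -466425154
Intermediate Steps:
f(J, F) = 30
O = 19 (O = -1 + 20 = 19)
j = 3675 (j = (19 + 30)*75 = 49*75 = 3675)
(j + 6466)*(-39691 - 6303) = (3675 + 6466)*(-39691 - 6303) = 10141*(-45994) = -466425154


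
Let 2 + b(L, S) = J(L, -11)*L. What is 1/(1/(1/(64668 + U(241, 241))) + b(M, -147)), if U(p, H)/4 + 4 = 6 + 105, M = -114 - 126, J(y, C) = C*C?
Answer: 1/36054 ≈ 2.7736e-5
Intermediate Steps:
J(y, C) = C²
M = -240
b(L, S) = -2 + 121*L (b(L, S) = -2 + (-11)²*L = -2 + 121*L)
U(p, H) = 428 (U(p, H) = -16 + 4*(6 + 105) = -16 + 4*111 = -16 + 444 = 428)
1/(1/(1/(64668 + U(241, 241))) + b(M, -147)) = 1/(1/(1/(64668 + 428)) + (-2 + 121*(-240))) = 1/(1/(1/65096) + (-2 - 29040)) = 1/(1/(1/65096) - 29042) = 1/(65096 - 29042) = 1/36054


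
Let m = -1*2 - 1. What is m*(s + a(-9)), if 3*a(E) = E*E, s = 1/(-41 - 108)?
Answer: -12066/149 ≈ -80.980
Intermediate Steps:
s = -1/149 (s = 1/(-149) = -1/149 ≈ -0.0067114)
a(E) = E²/3 (a(E) = (E*E)/3 = E²/3)
m = -3 (m = -2 - 1 = -3)
m*(s + a(-9)) = -3*(-1/149 + (⅓)*(-9)²) = -3*(-1/149 + (⅓)*81) = -3*(-1/149 + 27) = -3*4022/149 = -12066/149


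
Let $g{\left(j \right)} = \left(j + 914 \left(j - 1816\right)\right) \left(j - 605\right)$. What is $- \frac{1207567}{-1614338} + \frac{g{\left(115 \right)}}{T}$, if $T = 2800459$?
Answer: $\frac{1233109379699633}{4520887381142} \approx 272.76$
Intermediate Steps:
$g{\left(j \right)} = \left(-1659824 + 915 j\right) \left(-605 + j\right)$ ($g{\left(j \right)} = \left(j + 914 \left(-1816 + j\right)\right) \left(-605 + j\right) = \left(j + \left(-1659824 + 914 j\right)\right) \left(-605 + j\right) = \left(-1659824 + 915 j\right) \left(-605 + j\right)$)
$- \frac{1207567}{-1614338} + \frac{g{\left(115 \right)}}{T} = - \frac{1207567}{-1614338} + \frac{1004193520 - 254540885 + 915 \cdot 115^{2}}{2800459} = \left(-1207567\right) \left(- \frac{1}{1614338}\right) + \left(1004193520 - 254540885 + 915 \cdot 13225\right) \frac{1}{2800459} = \frac{1207567}{1614338} + \left(1004193520 - 254540885 + 12100875\right) \frac{1}{2800459} = \frac{1207567}{1614338} + 761753510 \cdot \frac{1}{2800459} = \frac{1207567}{1614338} + \frac{761753510}{2800459} = \frac{1233109379699633}{4520887381142}$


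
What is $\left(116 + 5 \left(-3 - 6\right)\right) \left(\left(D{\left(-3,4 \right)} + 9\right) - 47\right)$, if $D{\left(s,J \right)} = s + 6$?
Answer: $-2485$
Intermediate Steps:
$D{\left(s,J \right)} = 6 + s$
$\left(116 + 5 \left(-3 - 6\right)\right) \left(\left(D{\left(-3,4 \right)} + 9\right) - 47\right) = \left(116 + 5 \left(-3 - 6\right)\right) \left(\left(\left(6 - 3\right) + 9\right) - 47\right) = \left(116 + 5 \left(-9\right)\right) \left(\left(3 + 9\right) - 47\right) = \left(116 - 45\right) \left(12 - 47\right) = 71 \left(-35\right) = -2485$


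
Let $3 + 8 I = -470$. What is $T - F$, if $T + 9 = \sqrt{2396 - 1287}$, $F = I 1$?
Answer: $\frac{401}{8} + \sqrt{1109} \approx 83.427$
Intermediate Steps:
$I = - \frac{473}{8}$ ($I = - \frac{3}{8} + \frac{1}{8} \left(-470\right) = - \frac{3}{8} - \frac{235}{4} = - \frac{473}{8} \approx -59.125$)
$F = - \frac{473}{8}$ ($F = \left(- \frac{473}{8}\right) 1 = - \frac{473}{8} \approx -59.125$)
$T = -9 + \sqrt{1109}$ ($T = -9 + \sqrt{2396 - 1287} = -9 + \sqrt{1109} \approx 24.302$)
$T - F = \left(-9 + \sqrt{1109}\right) - - \frac{473}{8} = \left(-9 + \sqrt{1109}\right) + \frac{473}{8} = \frac{401}{8} + \sqrt{1109}$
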